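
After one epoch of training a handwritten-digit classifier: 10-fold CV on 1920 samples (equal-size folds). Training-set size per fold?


Fold size = 1920/10 = 192
Training per fold = 1920 - 192 = 1728

1728


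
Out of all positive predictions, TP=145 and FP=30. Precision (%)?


Precision = TP/(TP+FP)
= 145/(145+30)
= 145/175 = 82.86%

82.86%


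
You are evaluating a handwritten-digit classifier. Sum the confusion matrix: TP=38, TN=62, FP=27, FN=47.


Total = TP + TN + FP + FN
= 38 + 62 + 27 + 47
= 174
(Predicted positive: 65, predicted negative: 109)

174


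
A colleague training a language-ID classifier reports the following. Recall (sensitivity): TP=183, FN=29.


Recall = TP/(TP+FN)
= 183/(183+29)
= 183/212 = 86.32%

86.32%


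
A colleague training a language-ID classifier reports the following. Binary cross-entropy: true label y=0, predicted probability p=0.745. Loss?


BCE = -[y·ln(p) + (1-y)·ln(1-p)]
= -0 - 1·ln(1-0.745)
= -ln(0.255) = 1.3665

1.3665


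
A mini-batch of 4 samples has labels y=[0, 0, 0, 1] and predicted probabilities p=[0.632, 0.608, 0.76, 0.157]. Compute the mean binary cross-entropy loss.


L[0] = -ln(1-0.632) = -ln(0.368) = 0.9997
L[1] = -ln(1-0.608) = -ln(0.392) = 0.9365
L[2] = -ln(1-0.76) = -ln(0.24) = 1.4271
L[3] = -ln(0.157) = 1.8515
mean = (0.9997 + 0.9365 + 1.4271 + 1.8515)/4 = 1.3037

1.3037


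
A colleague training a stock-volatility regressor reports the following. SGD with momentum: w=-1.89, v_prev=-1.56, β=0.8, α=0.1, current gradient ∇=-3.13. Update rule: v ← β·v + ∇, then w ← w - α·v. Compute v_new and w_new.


v_new = 0.8·-1.56 - 3.13 = -1.248 - 3.13 = -4.378
w_new = -1.89 - 0.1·-4.378 = -1.89 + 0.4378 = -1.4522

v_new=-4.378, w_new=-1.4522


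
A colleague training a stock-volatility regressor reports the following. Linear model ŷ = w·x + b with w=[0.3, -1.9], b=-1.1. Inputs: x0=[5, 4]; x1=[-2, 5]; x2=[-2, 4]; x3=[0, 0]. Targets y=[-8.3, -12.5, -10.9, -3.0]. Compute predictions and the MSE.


ŷ0 = (0.3)·(5) + (-1.9)·(4) - 1.1 = -7.2
ŷ1 = (0.3)·(-2) + (-1.9)·(5) - 1.1 = -11.2
ŷ2 = (0.3)·(-2) + (-1.9)·(4) - 1.1 = -9.3
ŷ3 = (0.3)·(0) + (-1.9)·(0) - 1.1 = -1.1
errors² = [1.21, 1.69, 2.56, 3.61]
MSE = 9.0700/4 = 2.2675

2.2675


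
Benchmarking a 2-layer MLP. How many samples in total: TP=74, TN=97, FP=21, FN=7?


Total = TP + TN + FP + FN
= 74 + 97 + 21 + 7
= 199
(Predicted positive: 95, predicted negative: 104)

199


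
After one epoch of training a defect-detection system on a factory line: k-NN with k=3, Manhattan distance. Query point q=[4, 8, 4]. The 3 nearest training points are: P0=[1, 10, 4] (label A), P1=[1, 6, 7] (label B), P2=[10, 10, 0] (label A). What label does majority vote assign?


d(q,P0) = 5  (label A)
d(q,P1) = 8  (label B)
d(q,P2) = 12  (label A)
Votes: A=2, B=1
Majority → A

A


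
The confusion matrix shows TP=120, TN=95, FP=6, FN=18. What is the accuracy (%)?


Accuracy = (TP+TN)/(TP+TN+FP+FN)
= (120+95)/(239)
= 215/239 = 89.96%

89.96%


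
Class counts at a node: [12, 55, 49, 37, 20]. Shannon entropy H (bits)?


Probabilities: [12/173, 55/173, 49/173, 37/173, 20/173] ≈ [0.0694, 0.3179, 0.2832, 0.2139, 0.1156]
H = -((12/173)·log₂(12/173) + (55/173)·log₂(55/173) + (49/173)·log₂(49/173) + (37/173)·log₂(37/173) + (20/173)·log₂(20/173))
  = 2.1439 bits

2.1439 bits


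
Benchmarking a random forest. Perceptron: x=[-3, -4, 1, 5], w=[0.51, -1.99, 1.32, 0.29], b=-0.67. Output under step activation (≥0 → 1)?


z = (-3)·(0.51) + (-4)·(-1.99) + (1)·(1.32) + (5)·(0.29) - 0.67
  = 8.53
step(z) = 1 (z≥0)

1


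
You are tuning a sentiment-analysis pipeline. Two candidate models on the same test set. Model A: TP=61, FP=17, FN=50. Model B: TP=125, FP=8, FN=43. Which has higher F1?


Model A: P=61/78=0.7821, R=61/111=0.5495, F1=2PR/(P+R)=2TP/(2TP+FP+FN)=122/189=0.6455
Model B: P=125/133=0.9398, R=125/168=0.744, F1=2PR/(P+R)=2TP/(2TP+FP+FN)=250/301=0.8306
0.6455 < 0.8306 → Model B

Model B


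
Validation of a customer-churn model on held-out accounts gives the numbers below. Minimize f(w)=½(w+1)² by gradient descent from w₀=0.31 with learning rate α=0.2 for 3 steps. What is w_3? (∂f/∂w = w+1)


step 1: grad = 0.31+1 = 1.31; w = 0.31 - 0.2·(1.31) = 0.048
step 2: grad = 0.048+1 = 1.048; w = 0.048 - 0.2·(1.048) = -0.1616
step 3: grad = -0.1616+1 = 0.8384; w = -0.1616 - 0.2·(0.8384) = -0.32928

-0.32928


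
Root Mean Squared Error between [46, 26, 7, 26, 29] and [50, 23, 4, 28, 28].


MSE = 39/5 = 7.8
RMSE = √(39/5) = 2.7928

2.7928


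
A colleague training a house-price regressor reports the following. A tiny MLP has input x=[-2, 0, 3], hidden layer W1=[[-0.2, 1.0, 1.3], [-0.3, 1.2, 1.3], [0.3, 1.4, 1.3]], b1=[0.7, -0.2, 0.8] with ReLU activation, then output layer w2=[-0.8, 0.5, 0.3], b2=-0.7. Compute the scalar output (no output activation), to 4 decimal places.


z1[0] = (-0.2)·(-2) + (1.0)·(0) + (1.3)·(3) + 0.7 = 5.0
z1[1] = (-0.3)·(-2) + (1.2)·(0) + (1.3)·(3) - 0.2 = 4.3
z1[2] = (0.3)·(-2) + (1.4)·(0) + (1.3)·(3) + 0.8 = 4.1
h = ReLU(z1) = [5.0, 4.3, 4.1]
output = (-0.8)·(5.0) + (0.5)·(4.3) + (0.3)·(4.1) - 0.7 = -1.32

-1.32


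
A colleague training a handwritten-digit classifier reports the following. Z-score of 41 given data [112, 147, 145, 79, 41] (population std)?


μ = 104.8, σ = 40.4594
z = (41 - 104.8)/40.4594 = -1.5769

-1.5769


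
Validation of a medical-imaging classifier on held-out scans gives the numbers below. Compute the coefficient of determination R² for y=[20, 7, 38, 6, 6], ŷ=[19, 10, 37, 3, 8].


ȳ = 15.4
SS_res = Σ(y-ŷ)² = 24
SS_tot = Σ(y-ȳ)² = 779.2
R² = 1 - SS_res/SS_tot = 1 - 0.0308 = 0.9692

0.9692


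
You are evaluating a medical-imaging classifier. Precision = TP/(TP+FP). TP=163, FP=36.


Precision = TP/(TP+FP)
= 163/(163+36)
= 163/199 = 81.91%

81.91%


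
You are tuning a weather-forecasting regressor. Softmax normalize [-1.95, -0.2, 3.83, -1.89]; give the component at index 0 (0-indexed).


Exponentials: e^-1.95=0.1423, e^-0.2=0.8187, e^3.83=46.0625, e^-1.89=0.1511
Sum = 47.1746
Softmax = [0.003, 0.0174, 0.9764, 0.0032]
p[0] = 0.1423/47.1746 = 0.003

0.003


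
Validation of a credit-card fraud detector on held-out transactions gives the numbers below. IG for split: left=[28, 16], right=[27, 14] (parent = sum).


Parent = [55, 30], H_parent = 0.9367
H_left = 0.9457 (n=44), H_right = 0.9262 (n=41)
H_children = (44/85)·0.9457 + (41/85)·0.9262 = 0.9363
IG = 0.9367 - 0.9363 = 0.0004

0.0004


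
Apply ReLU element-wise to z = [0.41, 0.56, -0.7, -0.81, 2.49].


ReLU(0.41) = max(0, 0.41) = 0.41
ReLU(0.56) = max(0, 0.56) = 0.56
ReLU(-0.7) = max(0, -0.7) = 0.0
ReLU(-0.81) = max(0, -0.81) = 0.0
ReLU(2.49) = max(0, 2.49) = 2.49
result = [0.41, 0.56, 0.0, 0.0, 2.49]

[0.41, 0.56, 0.0, 0.0, 2.49]


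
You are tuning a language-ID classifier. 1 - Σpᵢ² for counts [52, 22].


Probabilities: [52/74, 22/74] ≈ [0.7027, 0.2973]
Σpᵢ² = (2704 + 484)/74² = 3188/5476
Gini = 1 - Σpᵢ² = 1 - 3188/5476 = 0.4178

0.4178


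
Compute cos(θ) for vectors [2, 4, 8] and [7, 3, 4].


A·B = 2·7 + 4·3 + 8·4 = 58
‖A‖ = √84 = 9.1652, ‖B‖ = √74 = 8.6023
cos = 58/(√84·√74) = 58/√6216 = 0.7357

0.7357


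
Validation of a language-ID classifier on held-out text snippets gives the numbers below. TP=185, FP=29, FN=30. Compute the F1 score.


Precision = 185/214 = 0.8645
Recall = 185/215 = 0.8605
F1 = 2·P·R/(P+R) = 2·TP/(2·TP+FP+FN) = 370/(370+29+30) = 370/429 = 0.8625

0.8625


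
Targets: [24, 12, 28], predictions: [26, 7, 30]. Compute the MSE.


Squared errors: (24-26)²=4, (12-7)²=25, (28-30)²=4
Sum = 33
MSE = 33/3 = 11

11


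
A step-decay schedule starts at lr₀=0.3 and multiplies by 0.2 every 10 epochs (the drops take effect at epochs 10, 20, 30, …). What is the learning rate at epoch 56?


n_drops = ⌊56/10⌋ = 5
lr = 0.3·0.2^5 = 0.3·0.00032 = 0.000096

0.000096


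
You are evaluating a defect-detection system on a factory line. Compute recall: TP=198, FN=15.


Recall = TP/(TP+FN)
= 198/(198+15)
= 198/213 = 92.96%

92.96%


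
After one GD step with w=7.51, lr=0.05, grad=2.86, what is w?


w_new = w - α·∇
= 7.51 - 0.05·2.86
= 7.51 - 0.143
= 7.367

7.367


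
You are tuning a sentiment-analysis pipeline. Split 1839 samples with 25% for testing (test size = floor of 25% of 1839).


Test = ⌊1839·25/100⌋ = 459
Train = 1839 - 459 = 1380

Train: 1380, Test: 459


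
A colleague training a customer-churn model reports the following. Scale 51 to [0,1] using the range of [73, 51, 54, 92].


min=51, max=92
(51-51)/(92-51) = 0/41 = 0.0

0.0


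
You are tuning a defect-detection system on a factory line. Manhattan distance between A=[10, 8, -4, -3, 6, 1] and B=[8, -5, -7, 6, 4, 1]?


d = |10-8| + |8+ 5| + |-4+ 7| + |-3-6| + |6-4| + |1-1|
  = 2 + 13 + 3 + 9 + 2 + 0
  = 29

29


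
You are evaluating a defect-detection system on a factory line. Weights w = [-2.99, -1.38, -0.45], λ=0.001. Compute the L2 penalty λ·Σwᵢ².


‖w‖₂² = (-2.99)² + (-1.38)² + (-0.45)²
     = 8.9401 + 1.9044 + 0.2025
     = 11.047
λ·‖w‖₂² = 0.001·11.047 = 0.011047

0.011047


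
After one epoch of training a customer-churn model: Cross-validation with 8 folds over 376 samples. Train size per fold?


Fold size = 376/8 = 47
Training per fold = 376 - 47 = 329

329


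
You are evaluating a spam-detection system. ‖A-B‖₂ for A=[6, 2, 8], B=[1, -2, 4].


d = √((6-1)² + (2+ 2)² + (8-4)²)
  = √(25 + 16 + 16)
  = √57 = 7.5498

7.5498


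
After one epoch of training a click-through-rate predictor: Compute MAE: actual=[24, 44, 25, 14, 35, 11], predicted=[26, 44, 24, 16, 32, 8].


Absolute errors: |24-26|=2, |44-44|=0, |25-24|=1, |14-16|=2, |35-32|=3, |11-8|=3
Sum = 11
MAE = 11/6 = 11/6

11/6


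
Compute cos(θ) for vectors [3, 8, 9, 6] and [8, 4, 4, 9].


A·B = 3·8 + 8·4 + 9·4 + 6·9 = 146
‖A‖ = √190 = 13.784, ‖B‖ = √177 = 13.3041
cos = 146/(√190·√177) = 146/√33630 = 0.7961

0.7961


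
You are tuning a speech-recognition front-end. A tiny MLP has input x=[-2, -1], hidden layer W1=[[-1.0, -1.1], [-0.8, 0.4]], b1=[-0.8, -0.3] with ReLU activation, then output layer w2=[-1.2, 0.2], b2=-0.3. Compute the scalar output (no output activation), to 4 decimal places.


z1[0] = (-1.0)·(-2) + (-1.1)·(-1) - 0.8 = 2.3
z1[1] = (-0.8)·(-2) + (0.4)·(-1) - 0.3 = 0.9
h = ReLU(z1) = [2.3, 0.9]
output = (-1.2)·(2.3) + (0.2)·(0.9) - 0.3 = -2.88

-2.88


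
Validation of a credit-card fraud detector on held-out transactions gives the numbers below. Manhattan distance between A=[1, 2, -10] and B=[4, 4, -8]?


d = |1-4| + |2-4| + |-10+ 8|
  = 3 + 2 + 2
  = 7

7


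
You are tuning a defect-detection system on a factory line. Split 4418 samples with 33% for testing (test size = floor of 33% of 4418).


Test = ⌊4418·33/100⌋ = 1457
Train = 4418 - 1457 = 2961

Train: 2961, Test: 1457


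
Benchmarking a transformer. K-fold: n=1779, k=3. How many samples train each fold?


Fold size = 1779/3 = 593
Training per fold = 1779 - 593 = 1186

1186


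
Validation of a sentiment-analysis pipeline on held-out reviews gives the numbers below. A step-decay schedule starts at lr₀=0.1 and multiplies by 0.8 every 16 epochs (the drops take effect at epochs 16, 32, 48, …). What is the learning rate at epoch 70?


n_drops = ⌊70/16⌋ = 4
lr = 0.1·0.8^4 = 0.1·0.4096 = 0.04096

0.04096


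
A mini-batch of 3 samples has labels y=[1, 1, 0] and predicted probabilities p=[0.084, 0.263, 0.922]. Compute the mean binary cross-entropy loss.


L[0] = -ln(0.084) = 2.4769
L[1] = -ln(0.263) = 1.3356
L[2] = -ln(1-0.922) = -ln(0.078) = 2.551
mean = (2.4769 + 1.3356 + 2.551)/3 = 2.1212

2.1212


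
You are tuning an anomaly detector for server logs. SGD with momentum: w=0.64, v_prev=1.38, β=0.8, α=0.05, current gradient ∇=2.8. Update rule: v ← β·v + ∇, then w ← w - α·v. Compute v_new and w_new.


v_new = 0.8·1.38 + 2.8 = 1.104 + 2.8 = 3.904
w_new = 0.64 - 0.05·3.904 = 0.64 - 0.1952 = 0.4448

v_new=3.904, w_new=0.4448


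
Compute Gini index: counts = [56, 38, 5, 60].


Probabilities: [56/159, 38/159, 5/159, 60/159] ≈ [0.3522, 0.239, 0.0314, 0.3774]
Σpᵢ² = (3136 + 1444 + 25 + 3600)/159² = 8205/25281
Gini = 1 - Σpᵢ² = 1 - 8205/25281 = 0.6754

0.6754


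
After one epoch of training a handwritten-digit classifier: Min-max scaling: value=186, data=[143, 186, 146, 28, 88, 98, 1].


min=1, max=186
(186-1)/(186-1) = 185/185 = 1.0

1.0


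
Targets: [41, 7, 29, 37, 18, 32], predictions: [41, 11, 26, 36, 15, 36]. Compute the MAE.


Absolute errors: |41-41|=0, |7-11|=4, |29-26|=3, |37-36|=1, |18-15|=3, |32-36|=4
Sum = 15
MAE = 15/6 = 5/2

5/2


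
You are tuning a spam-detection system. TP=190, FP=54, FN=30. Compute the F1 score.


Precision = 190/244 = 0.7787
Recall = 190/220 = 0.8636
F1 = 2·P·R/(P+R) = 2·TP/(2·TP+FP+FN) = 380/(380+54+30) = 380/464 = 0.819

0.819


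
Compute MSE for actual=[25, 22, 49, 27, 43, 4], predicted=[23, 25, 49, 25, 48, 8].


Squared errors: (25-23)²=4, (22-25)²=9, (49-49)²=0, (27-25)²=4, (43-48)²=25, (4-8)²=16
Sum = 58
MSE = 58/6 = 29/3

29/3


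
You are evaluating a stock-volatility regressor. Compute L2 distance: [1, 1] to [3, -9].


d = √((1-3)² + (1+ 9)²)
  = √(4 + 100)
  = √104 = 10.198

10.198


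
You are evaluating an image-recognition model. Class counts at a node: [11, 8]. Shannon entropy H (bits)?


Probabilities: [11/19, 8/19] ≈ [0.5789, 0.4211]
H = -((11/19)·log₂(11/19) + (8/19)·log₂(8/19))
  = 0.9819 bits

0.9819 bits


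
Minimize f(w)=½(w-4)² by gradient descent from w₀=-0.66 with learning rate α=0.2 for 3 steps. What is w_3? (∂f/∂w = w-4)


step 1: grad = -0.66-4 = -4.66; w = -0.66 - 0.2·(-4.66) = 0.272
step 2: grad = 0.272-4 = -3.728; w = 0.272 - 0.2·(-3.728) = 1.0176
step 3: grad = 1.0176-4 = -2.9824; w = 1.0176 - 0.2·(-2.9824) = 1.61408

1.61408


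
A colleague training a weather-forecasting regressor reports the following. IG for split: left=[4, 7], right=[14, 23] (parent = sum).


Parent = [18, 30], H_parent = 0.9544
H_left = 0.9457 (n=11), H_right = 0.9569 (n=37)
H_children = (11/48)·0.9457 + (37/48)·0.9569 = 0.9543
IG = 0.9544 - 0.9543 = 0.0001

0.0001


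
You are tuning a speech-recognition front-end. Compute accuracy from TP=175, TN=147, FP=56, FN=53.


Accuracy = (TP+TN)/(TP+TN+FP+FN)
= (175+147)/(431)
= 322/431 = 74.71%

74.71%


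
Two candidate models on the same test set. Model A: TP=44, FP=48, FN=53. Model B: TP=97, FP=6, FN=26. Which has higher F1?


Model A: P=44/92=0.4783, R=44/97=0.4536, F1=2PR/(P+R)=2TP/(2TP+FP+FN)=88/189=0.4656
Model B: P=97/103=0.9417, R=97/123=0.7886, F1=2PR/(P+R)=2TP/(2TP+FP+FN)=194/226=0.8584
0.4656 < 0.8584 → Model B

Model B


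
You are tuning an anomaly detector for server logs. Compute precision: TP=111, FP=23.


Precision = TP/(TP+FP)
= 111/(111+23)
= 111/134 = 82.84%

82.84%


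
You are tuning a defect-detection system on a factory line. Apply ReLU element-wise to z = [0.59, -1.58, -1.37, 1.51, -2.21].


ReLU(0.59) = max(0, 0.59) = 0.59
ReLU(-1.58) = max(0, -1.58) = 0.0
ReLU(-1.37) = max(0, -1.37) = 0.0
ReLU(1.51) = max(0, 1.51) = 1.51
ReLU(-2.21) = max(0, -2.21) = 0.0
result = [0.59, 0.0, 0.0, 1.51, 0.0]

[0.59, 0.0, 0.0, 1.51, 0.0]


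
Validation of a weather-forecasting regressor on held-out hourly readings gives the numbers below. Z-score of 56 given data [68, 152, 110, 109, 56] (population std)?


μ = 99, σ = 34.176
z = (56 - 99)/34.176 = -1.2582

-1.2582


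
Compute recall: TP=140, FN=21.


Recall = TP/(TP+FN)
= 140/(140+21)
= 140/161 = 86.96%

86.96%


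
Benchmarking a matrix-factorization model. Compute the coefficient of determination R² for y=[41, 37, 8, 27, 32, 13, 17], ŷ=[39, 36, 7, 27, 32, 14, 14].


ȳ = 25
SS_res = Σ(y-ŷ)² = 16
SS_tot = Σ(y-ȳ)² = 950
R² = 1 - SS_res/SS_tot = 1 - 0.0168 = 0.9832

0.9832


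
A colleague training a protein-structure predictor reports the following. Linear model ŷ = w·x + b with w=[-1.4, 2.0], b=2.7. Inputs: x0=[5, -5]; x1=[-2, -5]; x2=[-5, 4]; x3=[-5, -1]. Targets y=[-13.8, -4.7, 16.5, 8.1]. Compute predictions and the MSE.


ŷ0 = (-1.4)·(5) + (2.0)·(-5) + 2.7 = -14.3
ŷ1 = (-1.4)·(-2) + (2.0)·(-5) + 2.7 = -4.5
ŷ2 = (-1.4)·(-5) + (2.0)·(4) + 2.7 = 17.7
ŷ3 = (-1.4)·(-5) + (2.0)·(-1) + 2.7 = 7.7
errors² = [0.25, 0.04, 1.44, 0.16]
MSE = 1.8900/4 = 0.4725

0.4725


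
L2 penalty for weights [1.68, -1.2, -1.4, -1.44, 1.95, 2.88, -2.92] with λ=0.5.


‖w‖₂² = (1.68)² + (-1.2)² + (-1.4)² + (-1.44)² + (1.95)² + (2.88)² + (-2.92)²
     = 2.8224 + 1.44 + 1.96 + 2.0736 + 3.8025 + 8.2944 + 8.5264
     = 28.9193
λ·‖w‖₂² = 0.5·28.9193 = 14.45965

14.45965


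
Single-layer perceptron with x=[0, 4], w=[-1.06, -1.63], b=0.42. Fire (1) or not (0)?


z = (0)·(-1.06) + (4)·(-1.63) + 0.42
  = -6.1
step(z) = 0 (z<0)

0


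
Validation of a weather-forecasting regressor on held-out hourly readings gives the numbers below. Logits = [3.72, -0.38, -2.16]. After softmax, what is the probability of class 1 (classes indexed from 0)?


Exponentials: e^3.72=41.2644, e^-0.38=0.6839, e^-2.16=0.1153
Sum = 42.0636
Softmax = [0.981, 0.0163, 0.0027]
p[1] = 0.6839/42.0636 = 0.0163

0.0163


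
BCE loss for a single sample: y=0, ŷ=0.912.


BCE = -[y·ln(p) + (1-y)·ln(1-p)]
= -0 - 1·ln(1-0.912)
= -ln(0.088) = 2.4304

2.4304


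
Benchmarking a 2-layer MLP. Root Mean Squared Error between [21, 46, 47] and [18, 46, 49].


MSE = 13/3 = 4.3333
RMSE = √(13/3) = 2.0817

2.0817


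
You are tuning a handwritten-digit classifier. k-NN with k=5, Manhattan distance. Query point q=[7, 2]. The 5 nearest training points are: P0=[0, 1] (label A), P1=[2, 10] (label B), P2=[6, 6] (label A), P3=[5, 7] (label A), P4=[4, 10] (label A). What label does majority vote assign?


d(q,P0) = 8  (label A)
d(q,P1) = 13  (label B)
d(q,P2) = 5  (label A)
d(q,P3) = 7  (label A)
d(q,P4) = 11  (label A)
Votes: A=4, B=1
Majority → A

A


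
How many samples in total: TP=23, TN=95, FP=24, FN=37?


Total = TP + TN + FP + FN
= 23 + 95 + 24 + 37
= 179
(Predicted positive: 47, predicted negative: 132)

179


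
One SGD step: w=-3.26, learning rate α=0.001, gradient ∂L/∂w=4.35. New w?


w_new = w - α·∇
= -3.26 - 0.001·4.35
= -3.26 - 0.00435
= -3.26435

-3.26435


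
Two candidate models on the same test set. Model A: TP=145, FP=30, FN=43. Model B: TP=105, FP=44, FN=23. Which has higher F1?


Model A: P=145/175=0.8286, R=145/188=0.7713, F1=2PR/(P+R)=2TP/(2TP+FP+FN)=290/363=0.7989
Model B: P=105/149=0.7047, R=105/128=0.8203, F1=2PR/(P+R)=2TP/(2TP+FP+FN)=210/277=0.7581
0.7989 > 0.7581 → Model A

Model A


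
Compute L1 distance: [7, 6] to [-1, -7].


d = |7+ 1| + |6+ 7|
  = 8 + 13
  = 21

21


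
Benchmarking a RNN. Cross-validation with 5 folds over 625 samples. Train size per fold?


Fold size = 625/5 = 125
Training per fold = 625 - 125 = 500

500


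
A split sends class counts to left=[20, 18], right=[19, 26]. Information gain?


Parent = [39, 44], H_parent = 0.9974
H_left = 0.998 (n=38), H_right = 0.9825 (n=45)
H_children = (38/83)·0.998 + (45/83)·0.9825 = 0.9896
IG = 0.9974 - 0.9896 = 0.0078

0.0078


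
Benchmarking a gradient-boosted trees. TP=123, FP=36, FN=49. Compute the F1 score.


Precision = 123/159 = 0.7736
Recall = 123/172 = 0.7151
F1 = 2·P·R/(P+R) = 2·TP/(2·TP+FP+FN) = 246/(246+36+49) = 246/331 = 0.7432

0.7432


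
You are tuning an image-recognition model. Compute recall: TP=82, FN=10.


Recall = TP/(TP+FN)
= 82/(82+10)
= 82/92 = 89.13%

89.13%


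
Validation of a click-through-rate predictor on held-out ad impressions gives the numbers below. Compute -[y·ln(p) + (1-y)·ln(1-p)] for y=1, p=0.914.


BCE = -[y·ln(p) + (1-y)·ln(1-p)]
= -1·ln(0.914) - 0
= -ln(0.914) = 0.0899

0.0899


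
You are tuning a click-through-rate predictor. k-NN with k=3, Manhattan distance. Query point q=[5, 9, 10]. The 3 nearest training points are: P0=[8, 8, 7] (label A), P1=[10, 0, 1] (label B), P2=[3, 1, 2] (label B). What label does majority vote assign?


d(q,P0) = 7  (label A)
d(q,P1) = 23  (label B)
d(q,P2) = 18  (label B)
Votes: A=1, B=2
Majority → B

B


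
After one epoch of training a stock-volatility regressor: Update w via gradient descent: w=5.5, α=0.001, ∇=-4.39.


w_new = w - α·∇
= 5.5 - 0.001·-4.39
= 5.5 + 0.00439
= 5.50439

5.50439


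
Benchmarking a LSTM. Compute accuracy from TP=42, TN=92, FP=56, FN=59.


Accuracy = (TP+TN)/(TP+TN+FP+FN)
= (42+92)/(249)
= 134/249 = 53.82%

53.82%


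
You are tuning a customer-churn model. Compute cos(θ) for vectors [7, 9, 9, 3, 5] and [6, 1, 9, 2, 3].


A·B = 7·6 + 9·1 + 9·9 + 3·2 + 5·3 = 153
‖A‖ = √245 = 15.6525, ‖B‖ = √131 = 11.4455
cos = 153/(√245·√131) = 153/√32095 = 0.854

0.854


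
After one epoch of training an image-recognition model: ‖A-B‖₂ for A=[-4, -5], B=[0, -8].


d = √((-4-0)² + (-5+ 8)²)
  = √(16 + 9)
  = √25 = 5.0

5.0


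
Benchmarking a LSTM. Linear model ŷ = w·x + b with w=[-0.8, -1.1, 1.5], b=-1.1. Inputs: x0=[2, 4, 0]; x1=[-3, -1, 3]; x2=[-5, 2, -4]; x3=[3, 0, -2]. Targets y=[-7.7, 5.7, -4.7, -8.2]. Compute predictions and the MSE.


ŷ0 = (-0.8)·(2) + (-1.1)·(4) + (1.5)·(0) - 1.1 = -7.1
ŷ1 = (-0.8)·(-3) + (-1.1)·(-1) + (1.5)·(3) - 1.1 = 6.9
ŷ2 = (-0.8)·(-5) + (-1.1)·(2) + (1.5)·(-4) - 1.1 = -5.3
ŷ3 = (-0.8)·(3) + (-1.1)·(0) + (1.5)·(-2) - 1.1 = -6.5
errors² = [0.36, 1.44, 0.36, 2.89]
MSE = 5.0500/4 = 1.2625

1.2625


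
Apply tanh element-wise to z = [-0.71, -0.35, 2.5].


tanh(-0.71) = -0.6107
tanh(-0.35) = -0.3364
tanh(2.5) = 0.9866
result = [-0.6107, -0.3364, 0.9866]

[-0.6107, -0.3364, 0.9866]


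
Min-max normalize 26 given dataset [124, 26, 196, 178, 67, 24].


min=24, max=196
(26-24)/(196-24) = 2/172 = 0.0116

0.0116


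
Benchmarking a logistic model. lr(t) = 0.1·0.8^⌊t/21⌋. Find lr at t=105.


n_drops = ⌊105/21⌋ = 5
lr = 0.1·0.8^5 = 0.1·0.32768 = 0.032768

0.032768


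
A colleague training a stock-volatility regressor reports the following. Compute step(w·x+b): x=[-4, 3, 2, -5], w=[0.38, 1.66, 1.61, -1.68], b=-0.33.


z = (-4)·(0.38) + (3)·(1.66) + (2)·(1.61) + (-5)·(-1.68) - 0.33
  = 14.75
step(z) = 1 (z≥0)

1


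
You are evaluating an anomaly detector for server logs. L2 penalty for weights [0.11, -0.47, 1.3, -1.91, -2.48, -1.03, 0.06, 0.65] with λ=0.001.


‖w‖₂² = (0.11)² + (-0.47)² + (1.3)² + (-1.91)² + (-2.48)² + (-1.03)² + (0.06)² + (0.65)²
     = 0.0121 + 0.2209 + 1.69 + 3.6481 + 6.1504 + 1.0609 + 0.0036 + 0.4225
     = 13.2085
λ·‖w‖₂² = 0.001·13.2085 = 0.013209

0.013209


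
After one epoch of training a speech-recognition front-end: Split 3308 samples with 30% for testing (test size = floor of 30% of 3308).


Test = ⌊3308·30/100⌋ = 992
Train = 3308 - 992 = 2316

Train: 2316, Test: 992


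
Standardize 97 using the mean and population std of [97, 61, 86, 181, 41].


μ = 93.2, σ = 48.035
z = (97 - 93.2)/48.035 = 0.0791

0.0791


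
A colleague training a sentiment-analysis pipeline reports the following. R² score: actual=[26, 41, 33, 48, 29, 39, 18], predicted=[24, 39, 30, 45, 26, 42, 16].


ȳ = 33.4286
SS_res = Σ(y-ŷ)² = 48
SS_tot = Σ(y-ȳ)² = 613.71
R² = 1 - SS_res/SS_tot = 1 - 0.0782 = 0.9218

0.9218


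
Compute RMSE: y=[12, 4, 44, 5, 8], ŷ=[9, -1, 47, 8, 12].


MSE = 68/5 = 13.6
RMSE = √(68/5) = 3.6878

3.6878


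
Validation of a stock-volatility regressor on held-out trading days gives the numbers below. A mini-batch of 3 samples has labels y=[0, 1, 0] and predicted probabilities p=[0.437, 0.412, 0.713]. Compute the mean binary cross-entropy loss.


L[0] = -ln(1-0.437) = -ln(0.563) = 0.5745
L[1] = -ln(0.412) = 0.8867
L[2] = -ln(1-0.713) = -ln(0.287) = 1.2483
mean = (0.5745 + 0.8867 + 1.2483)/3 = 0.9032

0.9032


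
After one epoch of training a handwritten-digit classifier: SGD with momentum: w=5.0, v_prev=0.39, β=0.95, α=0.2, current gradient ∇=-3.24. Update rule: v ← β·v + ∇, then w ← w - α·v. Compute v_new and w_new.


v_new = 0.95·0.39 - 3.24 = 0.3705 - 3.24 = -2.8695
w_new = 5.0 - 0.2·-2.8695 = 5.0 + 0.5739 = 5.5739

v_new=-2.8695, w_new=5.5739


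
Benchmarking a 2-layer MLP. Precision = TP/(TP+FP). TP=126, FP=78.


Precision = TP/(TP+FP)
= 126/(126+78)
= 126/204 = 61.76%

61.76%


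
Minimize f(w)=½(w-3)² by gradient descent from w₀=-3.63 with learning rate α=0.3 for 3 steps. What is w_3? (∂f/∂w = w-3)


step 1: grad = -3.63-3 = -6.63; w = -3.63 - 0.3·(-6.63) = -1.641
step 2: grad = -1.641-3 = -4.641; w = -1.641 - 0.3·(-4.641) = -0.2487
step 3: grad = -0.2487-3 = -3.2487; w = -0.2487 - 0.3·(-3.2487) = 0.72591

0.72591


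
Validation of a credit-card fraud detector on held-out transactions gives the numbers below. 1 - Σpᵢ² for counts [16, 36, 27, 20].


Probabilities: [16/99, 36/99, 27/99, 20/99] ≈ [0.1616, 0.3636, 0.2727, 0.202]
Σpᵢ² = (256 + 1296 + 729 + 400)/99² = 2681/9801
Gini = 1 - Σpᵢ² = 1 - 2681/9801 = 0.7265

0.7265


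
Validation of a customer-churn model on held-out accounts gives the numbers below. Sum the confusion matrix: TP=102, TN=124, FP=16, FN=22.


Total = TP + TN + FP + FN
= 102 + 124 + 16 + 22
= 264
(Predicted positive: 118, predicted negative: 146)

264


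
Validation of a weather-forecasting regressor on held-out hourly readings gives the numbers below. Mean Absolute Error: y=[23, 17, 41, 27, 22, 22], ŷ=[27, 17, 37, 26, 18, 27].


Absolute errors: |23-27|=4, |17-17|=0, |41-37|=4, |27-26|=1, |22-18|=4, |22-27|=5
Sum = 18
MAE = 18/6 = 3

3


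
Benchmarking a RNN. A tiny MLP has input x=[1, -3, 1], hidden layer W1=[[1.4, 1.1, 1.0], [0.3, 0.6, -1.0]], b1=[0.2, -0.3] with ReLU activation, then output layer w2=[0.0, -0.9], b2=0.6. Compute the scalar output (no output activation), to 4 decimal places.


z1[0] = (1.4)·(1) + (1.1)·(-3) + (1.0)·(1) + 0.2 = -0.7
z1[1] = (0.3)·(1) + (0.6)·(-3) + (-1.0)·(1) - 0.3 = -2.8
h = ReLU(z1) = [0.0, 0.0]
output = (0.0)·(0.0) + (-0.9)·(0.0) + 0.6 = 0.6

0.6


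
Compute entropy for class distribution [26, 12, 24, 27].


Probabilities: [26/89, 12/89, 24/89, 27/89] ≈ [0.2921, 0.1348, 0.2697, 0.3034]
H = -((26/89)·log₂(26/89) + (12/89)·log₂(12/89) + (24/89)·log₂(24/89) + (27/89)·log₂(27/89))
  = 1.9403 bits

1.9403 bits


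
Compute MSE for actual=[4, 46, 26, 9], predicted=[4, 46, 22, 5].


Squared errors: (4-4)²=0, (46-46)²=0, (26-22)²=16, (9-5)²=16
Sum = 32
MSE = 32/4 = 8

8


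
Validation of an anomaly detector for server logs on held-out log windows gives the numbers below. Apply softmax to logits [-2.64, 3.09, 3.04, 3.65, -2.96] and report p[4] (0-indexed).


Exponentials: e^-2.64=0.0714, e^3.09=21.9771, e^3.04=20.9052, e^3.65=38.4747, e^-2.96=0.0518
Sum = 81.4802
Softmax = [0.0009, 0.2697, 0.2566, 0.4722, 0.0006]
p[4] = 0.0518/81.4802 = 0.0006

0.0006


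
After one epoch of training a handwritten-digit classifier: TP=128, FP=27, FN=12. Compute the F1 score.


Precision = 128/155 = 0.8258
Recall = 128/140 = 0.9143
F1 = 2·P·R/(P+R) = 2·TP/(2·TP+FP+FN) = 256/(256+27+12) = 256/295 = 0.8678

0.8678


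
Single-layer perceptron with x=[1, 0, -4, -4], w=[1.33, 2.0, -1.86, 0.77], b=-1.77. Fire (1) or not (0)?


z = (1)·(1.33) + (0)·(2.0) + (-4)·(-1.86) + (-4)·(0.77) - 1.77
  = 3.92
step(z) = 1 (z≥0)

1


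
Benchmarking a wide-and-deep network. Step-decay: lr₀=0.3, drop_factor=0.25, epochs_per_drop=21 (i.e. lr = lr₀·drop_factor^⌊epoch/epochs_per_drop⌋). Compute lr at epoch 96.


n_drops = ⌊96/21⌋ = 4
lr = 0.3·0.25^4 = 0.3·0.00390625 = 0.001171875

0.001171875


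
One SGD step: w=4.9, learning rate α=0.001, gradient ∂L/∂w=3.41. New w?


w_new = w - α·∇
= 4.9 - 0.001·3.41
= 4.9 - 0.00341
= 4.89659

4.89659


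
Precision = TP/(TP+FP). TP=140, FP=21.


Precision = TP/(TP+FP)
= 140/(140+21)
= 140/161 = 86.96%

86.96%


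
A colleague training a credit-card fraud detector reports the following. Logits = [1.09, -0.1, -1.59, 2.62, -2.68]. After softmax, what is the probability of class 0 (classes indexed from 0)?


Exponentials: e^1.09=2.9743, e^-0.1=0.9048, e^-1.59=0.2039, e^2.62=13.7357, e^-2.68=0.0686
Sum = 17.8873
Softmax = [0.1663, 0.0506, 0.0114, 0.7679, 0.0038]
p[0] = 2.9743/17.8873 = 0.1663

0.1663


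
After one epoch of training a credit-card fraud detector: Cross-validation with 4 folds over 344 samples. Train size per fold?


Fold size = 344/4 = 86
Training per fold = 344 - 86 = 258

258


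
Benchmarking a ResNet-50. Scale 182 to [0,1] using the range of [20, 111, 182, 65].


min=20, max=182
(182-20)/(182-20) = 162/162 = 1.0

1.0


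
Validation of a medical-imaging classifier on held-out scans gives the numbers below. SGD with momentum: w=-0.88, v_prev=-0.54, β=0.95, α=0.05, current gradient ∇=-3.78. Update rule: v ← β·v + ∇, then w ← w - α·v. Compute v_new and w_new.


v_new = 0.95·-0.54 - 3.78 = -0.513 - 3.78 = -4.293
w_new = -0.88 - 0.05·-4.293 = -0.88 + 0.21465 = -0.66535

v_new=-4.293, w_new=-0.66535


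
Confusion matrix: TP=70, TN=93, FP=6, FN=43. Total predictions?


Total = TP + TN + FP + FN
= 70 + 93 + 6 + 43
= 212
(Predicted positive: 76, predicted negative: 136)

212


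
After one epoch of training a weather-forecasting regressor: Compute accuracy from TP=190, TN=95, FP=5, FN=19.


Accuracy = (TP+TN)/(TP+TN+FP+FN)
= (190+95)/(309)
= 285/309 = 92.23%

92.23%


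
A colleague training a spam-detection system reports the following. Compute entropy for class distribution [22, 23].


Probabilities: [22/45, 23/45] ≈ [0.4889, 0.5111]
H = -((22/45)·log₂(22/45) + (23/45)·log₂(23/45))
  = 0.9996 bits

0.9996 bits


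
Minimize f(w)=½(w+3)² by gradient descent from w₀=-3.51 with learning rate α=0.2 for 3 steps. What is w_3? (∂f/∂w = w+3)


step 1: grad = -3.51+3 = -0.51; w = -3.51 - 0.2·(-0.51) = -3.408
step 2: grad = -3.408+3 = -0.408; w = -3.408 - 0.2·(-0.408) = -3.3264
step 3: grad = -3.3264+3 = -0.3264; w = -3.3264 - 0.2·(-0.3264) = -3.26112

-3.26112


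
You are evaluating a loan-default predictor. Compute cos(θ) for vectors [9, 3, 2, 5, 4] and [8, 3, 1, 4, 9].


A·B = 9·8 + 3·3 + 2·1 + 5·4 + 4·9 = 139
‖A‖ = √135 = 11.619, ‖B‖ = √171 = 13.0767
cos = 139/(√135·√171) = 139/√23085 = 0.9148

0.9148


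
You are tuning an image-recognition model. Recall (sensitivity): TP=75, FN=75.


Recall = TP/(TP+FN)
= 75/(75+75)
= 75/150 = 50.0%

50.0%


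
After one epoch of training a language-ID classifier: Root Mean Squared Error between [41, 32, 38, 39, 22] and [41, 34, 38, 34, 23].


MSE = 30/5 = 6
RMSE = √(30/5) = 2.4495

2.4495


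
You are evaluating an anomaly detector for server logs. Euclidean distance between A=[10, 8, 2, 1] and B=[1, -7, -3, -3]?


d = √((10-1)² + (8+ 7)² + (2+ 3)² + (1+ 3)²)
  = √(81 + 225 + 25 + 16)
  = √347 = 18.6279

18.6279


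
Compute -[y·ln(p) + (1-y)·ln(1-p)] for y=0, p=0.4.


BCE = -[y·ln(p) + (1-y)·ln(1-p)]
= -0 - 1·ln(1-0.4)
= -ln(0.6) = 0.5108

0.5108


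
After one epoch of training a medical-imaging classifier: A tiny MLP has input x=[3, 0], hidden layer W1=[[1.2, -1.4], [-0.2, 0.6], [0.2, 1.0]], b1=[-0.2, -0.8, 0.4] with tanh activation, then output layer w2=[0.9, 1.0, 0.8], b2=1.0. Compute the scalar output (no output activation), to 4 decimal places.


z1[0] = (1.2)·(3) + (-1.4)·(0) - 0.2 = 3.4
z1[1] = (-0.2)·(3) + (0.6)·(0) - 0.8 = -1.4
z1[2] = (0.2)·(3) + (1.0)·(0) + 0.4 = 1.0
h = tanh(z1) = [0.9978, -0.8854, 0.7616]
output = (0.9)·(0.9978) + (1.0)·(-0.8854) + (0.8)·(0.7616) + 1.0 = 1.6219

1.6219


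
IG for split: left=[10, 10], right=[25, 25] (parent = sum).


Parent = [35, 35], H_parent = 1
H_left = 1 (n=20), H_right = 1 (n=50)
H_children = (20/70)·1 + (50/70)·1 = 1
IG = 1 - 1 = 0.0

0.0


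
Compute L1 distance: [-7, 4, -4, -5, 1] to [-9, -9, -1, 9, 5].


d = |-7+ 9| + |4+ 9| + |-4+ 1| + |-5-9| + |1-5|
  = 2 + 13 + 3 + 14 + 4
  = 36

36


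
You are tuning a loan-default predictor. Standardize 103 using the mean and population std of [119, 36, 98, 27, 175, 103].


μ = 93, σ = 50.2162
z = (103 - 93)/50.2162 = 0.1991

0.1991


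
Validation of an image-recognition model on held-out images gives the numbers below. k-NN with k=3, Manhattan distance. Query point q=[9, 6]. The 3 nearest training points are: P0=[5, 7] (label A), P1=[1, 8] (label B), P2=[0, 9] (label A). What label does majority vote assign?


d(q,P0) = 5  (label A)
d(q,P1) = 10  (label B)
d(q,P2) = 12  (label A)
Votes: A=2, B=1
Majority → A

A


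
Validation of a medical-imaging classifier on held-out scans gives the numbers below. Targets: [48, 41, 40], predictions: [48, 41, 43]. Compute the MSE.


Squared errors: (48-48)²=0, (41-41)²=0, (40-43)²=9
Sum = 9
MSE = 9/3 = 3

3


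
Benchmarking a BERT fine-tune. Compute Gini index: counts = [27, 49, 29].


Probabilities: [27/105, 49/105, 29/105] ≈ [0.2571, 0.4667, 0.2762]
Σpᵢ² = (729 + 2401 + 841)/105² = 3971/11025
Gini = 1 - Σpᵢ² = 1 - 3971/11025 = 0.6398

0.6398


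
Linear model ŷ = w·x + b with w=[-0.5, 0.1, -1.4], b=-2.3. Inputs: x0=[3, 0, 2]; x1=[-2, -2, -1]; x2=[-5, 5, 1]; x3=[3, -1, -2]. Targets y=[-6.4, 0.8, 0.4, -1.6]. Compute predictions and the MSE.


ŷ0 = (-0.5)·(3) + (0.1)·(0) + (-1.4)·(2) - 2.3 = -6.6
ŷ1 = (-0.5)·(-2) + (0.1)·(-2) + (-1.4)·(-1) - 2.3 = -0.1
ŷ2 = (-0.5)·(-5) + (0.1)·(5) + (-1.4)·(1) - 2.3 = -0.7
ŷ3 = (-0.5)·(3) + (0.1)·(-1) + (-1.4)·(-2) - 2.3 = -1.1
errors² = [0.04, 0.81, 1.21, 0.25]
MSE = 2.3100/4 = 0.5775

0.5775


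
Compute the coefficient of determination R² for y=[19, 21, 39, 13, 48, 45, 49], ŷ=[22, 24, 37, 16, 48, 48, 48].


ȳ = 33.4286
SS_res = Σ(y-ŷ)² = 41
SS_tot = Σ(y-ȳ)² = 1399.71
R² = 1 - SS_res/SS_tot = 1 - 0.0293 = 0.9707

0.9707


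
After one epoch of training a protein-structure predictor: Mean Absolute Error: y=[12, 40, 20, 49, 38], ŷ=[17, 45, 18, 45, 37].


Absolute errors: |12-17|=5, |40-45|=5, |20-18|=2, |49-45|=4, |38-37|=1
Sum = 17
MAE = 17/5 = 17/5

17/5


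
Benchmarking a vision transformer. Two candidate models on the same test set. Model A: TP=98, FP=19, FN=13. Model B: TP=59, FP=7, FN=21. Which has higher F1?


Model A: P=98/117=0.8376, R=98/111=0.8829, F1=2PR/(P+R)=2TP/(2TP+FP+FN)=196/228=0.8596
Model B: P=59/66=0.8939, R=59/80=0.7375, F1=2PR/(P+R)=2TP/(2TP+FP+FN)=118/146=0.8082
0.8596 > 0.8082 → Model A

Model A


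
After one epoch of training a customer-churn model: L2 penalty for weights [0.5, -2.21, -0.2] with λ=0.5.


‖w‖₂² = (0.5)² + (-2.21)² + (-0.2)²
     = 0.25 + 4.8841 + 0.04
     = 5.1741
λ·‖w‖₂² = 0.5·5.1741 = 2.58705

2.58705


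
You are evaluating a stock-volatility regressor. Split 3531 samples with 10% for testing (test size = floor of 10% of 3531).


Test = ⌊3531·10/100⌋ = 353
Train = 3531 - 353 = 3178

Train: 3178, Test: 353


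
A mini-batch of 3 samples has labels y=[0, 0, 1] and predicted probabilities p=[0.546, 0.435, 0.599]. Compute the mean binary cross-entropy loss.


L[0] = -ln(1-0.546) = -ln(0.454) = 0.7897
L[1] = -ln(1-0.435) = -ln(0.565) = 0.5709
L[2] = -ln(0.599) = 0.5125
mean = (0.7897 + 0.5709 + 0.5125)/3 = 0.6244

0.6244


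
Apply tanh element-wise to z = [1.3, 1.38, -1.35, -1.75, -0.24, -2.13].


tanh(1.3) = 0.8617
tanh(1.38) = 0.881
tanh(-1.35) = -0.8741
tanh(-1.75) = -0.9414
tanh(-0.24) = -0.2355
tanh(-2.13) = -0.9721
result = [0.8617, 0.881, -0.8741, -0.9414, -0.2355, -0.9721]

[0.8617, 0.881, -0.8741, -0.9414, -0.2355, -0.9721]


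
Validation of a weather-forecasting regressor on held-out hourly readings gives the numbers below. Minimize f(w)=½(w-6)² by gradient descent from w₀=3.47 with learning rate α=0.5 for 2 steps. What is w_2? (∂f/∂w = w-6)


step 1: grad = 3.47-6 = -2.53; w = 3.47 - 0.5·(-2.53) = 4.735
step 2: grad = 4.735-6 = -1.265; w = 4.735 - 0.5·(-1.265) = 5.3675

5.3675


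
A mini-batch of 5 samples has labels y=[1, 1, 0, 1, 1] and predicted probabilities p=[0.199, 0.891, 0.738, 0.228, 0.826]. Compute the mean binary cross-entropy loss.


L[0] = -ln(0.199) = 1.6145
L[1] = -ln(0.891) = 0.1154
L[2] = -ln(1-0.738) = -ln(0.262) = 1.3394
L[3] = -ln(0.228) = 1.4784
L[4] = -ln(0.826) = 0.1912
mean = (1.6145 + 0.1154 + 1.3394 + 1.4784 + 0.1912)/5 = 0.9478

0.9478


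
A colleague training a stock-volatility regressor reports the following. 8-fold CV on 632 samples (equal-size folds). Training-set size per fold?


Fold size = 632/8 = 79
Training per fold = 632 - 79 = 553

553


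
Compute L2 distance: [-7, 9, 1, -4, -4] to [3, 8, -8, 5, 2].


d = √((-7-3)² + (9-8)² + (1+ 8)² + (-4-5)² + (-4-2)²)
  = √(100 + 1 + 81 + 81 + 36)
  = √299 = 17.2916

17.2916


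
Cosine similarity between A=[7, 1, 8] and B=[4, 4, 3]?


A·B = 7·4 + 1·4 + 8·3 = 56
‖A‖ = √114 = 10.6771, ‖B‖ = √41 = 6.4031
cos = 56/(√114·√41) = 56/√4674 = 0.8191

0.8191


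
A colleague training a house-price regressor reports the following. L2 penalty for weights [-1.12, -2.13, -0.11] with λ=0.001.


‖w‖₂² = (-1.12)² + (-2.13)² + (-0.11)²
     = 1.2544 + 4.5369 + 0.0121
     = 5.8034
λ·‖w‖₂² = 0.001·5.8034 = 0.005803

0.005803


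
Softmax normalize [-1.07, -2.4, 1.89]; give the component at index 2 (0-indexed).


Exponentials: e^-1.07=0.343, e^-2.4=0.0907, e^1.89=6.6194
Sum = 7.0531
Softmax = [0.0486, 0.0129, 0.9385]
p[2] = 6.6194/7.0531 = 0.9385

0.9385


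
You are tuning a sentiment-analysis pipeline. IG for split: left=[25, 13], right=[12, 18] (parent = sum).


Parent = [37, 31], H_parent = 0.9944
H_left = 0.9268 (n=38), H_right = 0.971 (n=30)
H_children = (38/68)·0.9268 + (30/68)·0.971 = 0.9463
IG = 0.9944 - 0.9463 = 0.0481

0.0481


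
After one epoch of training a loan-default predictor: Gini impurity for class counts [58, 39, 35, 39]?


Probabilities: [58/171, 39/171, 35/171, 39/171] ≈ [0.3392, 0.2281, 0.2047, 0.2281]
Σpᵢ² = (3364 + 1521 + 1225 + 1521)/171² = 7631/29241
Gini = 1 - Σpᵢ² = 1 - 7631/29241 = 0.739

0.739


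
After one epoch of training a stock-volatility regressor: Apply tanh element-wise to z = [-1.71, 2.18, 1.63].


tanh(-1.71) = -0.9366
tanh(2.18) = 0.9748
tanh(1.63) = 0.9261
result = [-0.9366, 0.9748, 0.9261]

[-0.9366, 0.9748, 0.9261]


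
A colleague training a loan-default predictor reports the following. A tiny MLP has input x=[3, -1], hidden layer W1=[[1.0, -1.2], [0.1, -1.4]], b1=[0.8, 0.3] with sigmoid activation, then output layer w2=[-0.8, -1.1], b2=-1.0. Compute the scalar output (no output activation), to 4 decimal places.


z1[0] = (1.0)·(3) + (-1.2)·(-1) + 0.8 = 5.0
z1[1] = (0.1)·(3) + (-1.4)·(-1) + 0.3 = 2.0
h = sigmoid(z1) = [0.9933, 0.8808]
output = (-0.8)·(0.9933) + (-1.1)·(0.8808) - 1.0 = -2.7635

-2.7635


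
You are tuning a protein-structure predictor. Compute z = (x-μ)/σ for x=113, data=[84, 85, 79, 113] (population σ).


μ = 90.25, σ = 13.3299
z = (113 - 90.25)/13.3299 = 1.7067

1.7067


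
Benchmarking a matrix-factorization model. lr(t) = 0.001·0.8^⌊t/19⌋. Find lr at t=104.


n_drops = ⌊104/19⌋ = 5
lr = 0.001·0.8^5 = 0.001·0.32768 = 0.00032768

0.00032768
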